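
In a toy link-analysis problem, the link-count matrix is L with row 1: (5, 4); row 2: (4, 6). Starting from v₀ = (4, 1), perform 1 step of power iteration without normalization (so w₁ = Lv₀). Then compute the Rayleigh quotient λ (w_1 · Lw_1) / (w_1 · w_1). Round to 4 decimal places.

w1 = Lv₀ = (24, 22)
Lw1 = (208, 228)
w1·Lw1 = 24·208 + 22·228 = 10008; w1·w1 = 24·24 + 22·22 = 1060
λ ≈ 10008/1060 = 9.4415

9.4415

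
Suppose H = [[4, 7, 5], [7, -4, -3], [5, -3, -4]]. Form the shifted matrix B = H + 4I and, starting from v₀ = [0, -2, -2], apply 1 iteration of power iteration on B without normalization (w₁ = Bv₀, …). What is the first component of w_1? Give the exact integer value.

B = H + 4I has rows (8, 7, 5); (7, 0, -3); (5, -3, 0)
w1 = Bv₀ = (8·0 + 7·(-2) + 5·(-2); 7·0 + 0·(-2) + (-3)·(-2); 5·0 + (-3)·(-2) + 0·(-2)) = (-24, 6, 6)
Requested component of w1: -24

-24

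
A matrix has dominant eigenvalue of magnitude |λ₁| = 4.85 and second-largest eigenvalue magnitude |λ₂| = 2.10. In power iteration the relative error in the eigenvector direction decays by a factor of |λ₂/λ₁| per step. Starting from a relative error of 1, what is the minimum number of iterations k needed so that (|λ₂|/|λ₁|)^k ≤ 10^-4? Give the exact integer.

12

|λ₂/λ₁| = 2.10/4.85 = 0.43299
Need k ≥ ln(10^-4) / ln(0.43299) = -9.2103 / -0.8370 ≈ 11.003
Smallest integer k satisfying the bound: 12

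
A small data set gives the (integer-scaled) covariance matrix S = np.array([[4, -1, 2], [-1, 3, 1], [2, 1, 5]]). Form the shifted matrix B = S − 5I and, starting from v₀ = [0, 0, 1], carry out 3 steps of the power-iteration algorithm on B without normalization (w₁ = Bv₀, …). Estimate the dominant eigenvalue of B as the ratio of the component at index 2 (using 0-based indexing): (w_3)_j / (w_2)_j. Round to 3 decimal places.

μ ≈ -2.000

B = S − 5I has rows (-1, -1, 2); (-1, -2, 1); (2, 1, 0)
w1 = Bv₀ = ((-1)·0 + (-1)·0 + 2·1; (-1)·0 + (-2)·0 + 1·1; 2·0 + 1·0 + 0·1) = (2, 1, 0)
w2 = Bw1 = ((-1)·2 + (-1)·1 + 2·0; (-1)·2 + (-2)·1 + 1·0; 2·2 + 1·1 + 0·0) = (-3, -4, 5)
w3 = Bw2 = (17, 16, -10)
Ratio: -10/5 = -2.000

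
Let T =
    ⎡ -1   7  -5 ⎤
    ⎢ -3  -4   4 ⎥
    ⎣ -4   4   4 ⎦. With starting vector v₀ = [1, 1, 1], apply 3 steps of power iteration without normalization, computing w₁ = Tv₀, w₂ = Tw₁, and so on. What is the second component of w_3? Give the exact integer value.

26

w1 = Tv₀ = ((-1)·1 + 7·1 + (-5)·1; (-3)·1 + (-4)·1 + 4·1; (-4)·1 + 4·1 + 4·1) = (1, -3, 4)
w2 = Tw1 = ((-1)·1 + 7·(-3) + (-5)·4; (-3)·1 + (-4)·(-3) + 4·4; (-4)·1 + 4·(-3) + 4·4) = (-42, 25, 0)
w3 = Tw2 = (217, 26, 268)
The requested component of w3 is 26.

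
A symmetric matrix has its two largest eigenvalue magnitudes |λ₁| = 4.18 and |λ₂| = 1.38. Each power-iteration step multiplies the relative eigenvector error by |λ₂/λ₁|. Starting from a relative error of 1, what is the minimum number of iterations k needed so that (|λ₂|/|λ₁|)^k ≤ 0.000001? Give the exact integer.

13

|λ₂/λ₁| = 1.38/4.18 = 0.33014
Need k ≥ ln(0.000001) / ln(0.33014) = -13.8155 / -1.1082 ≈ 12.466
Smallest integer k satisfying the bound: 13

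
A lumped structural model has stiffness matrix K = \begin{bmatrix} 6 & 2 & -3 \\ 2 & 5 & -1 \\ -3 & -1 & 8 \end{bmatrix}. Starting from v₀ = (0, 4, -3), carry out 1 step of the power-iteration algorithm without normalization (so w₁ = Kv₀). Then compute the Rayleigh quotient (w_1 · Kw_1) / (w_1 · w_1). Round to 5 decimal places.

10.21161

w1 = Kv₀ = (6·0 + 2·4 + (-3)·(-3); 2·0 + 5·4 + (-1)·(-3); (-3)·0 + (-1)·4 + 8·(-3)) = (17, 23, -28)
Kw1 = (232, 177, -298)
w1·Kw1 = 17·232 + 23·177 + (-28)·(-298) = 16359; w1·w1 = 17·17 + 23·23 + (-28)·(-28) = 1602
λ ≈ 16359/1602 = 10.21161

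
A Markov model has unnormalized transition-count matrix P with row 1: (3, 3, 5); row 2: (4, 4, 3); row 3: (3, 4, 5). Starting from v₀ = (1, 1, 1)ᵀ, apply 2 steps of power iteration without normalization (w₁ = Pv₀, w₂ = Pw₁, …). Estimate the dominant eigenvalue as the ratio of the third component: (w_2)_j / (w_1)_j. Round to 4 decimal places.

λ ≈ 11.4167

w1 = Pv₀ = (3·1 + 3·1 + 5·1; 4·1 + 4·1 + 3·1; 3·1 + 4·1 + 5·1) = (11, 11, 12)
w2 = Pw1 = (3·11 + 3·11 + 5·12; 4·11 + 4·11 + 3·12; 3·11 + 4·11 + 5·12) = (126, 124, 137)
Ratio at component: 137 / 12 = 11.4167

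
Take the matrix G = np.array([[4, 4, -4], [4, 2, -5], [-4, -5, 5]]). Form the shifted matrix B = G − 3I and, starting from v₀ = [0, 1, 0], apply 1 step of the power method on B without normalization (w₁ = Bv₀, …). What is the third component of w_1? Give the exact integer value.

B = G − 3I has rows (1, 4, -4); (4, -1, -5); (-4, -5, 2)
w1 = Bv₀ = (1·0 + 4·1 + (-4)·0; 4·0 + (-1)·1 + (-5)·0; (-4)·0 + (-5)·1 + 2·0) = (4, -1, -5)
Requested component of w1: -5

-5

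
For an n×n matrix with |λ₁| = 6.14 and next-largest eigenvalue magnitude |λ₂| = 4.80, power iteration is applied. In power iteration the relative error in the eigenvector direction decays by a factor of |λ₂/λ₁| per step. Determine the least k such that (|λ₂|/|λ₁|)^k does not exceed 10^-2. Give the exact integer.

|λ₂/λ₁| = 4.80/6.14 = 0.78176
Need k ≥ ln(10^-2) / ln(0.78176) = -4.6052 / -0.2462 ≈ 18.704
Smallest integer k satisfying the bound: 19

19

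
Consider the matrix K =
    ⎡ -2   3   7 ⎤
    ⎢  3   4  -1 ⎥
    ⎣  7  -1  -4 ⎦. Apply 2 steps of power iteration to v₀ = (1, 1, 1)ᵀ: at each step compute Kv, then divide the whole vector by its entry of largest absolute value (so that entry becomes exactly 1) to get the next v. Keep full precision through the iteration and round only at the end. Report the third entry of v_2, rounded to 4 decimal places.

Kv0 = (8.00000, 6.00000, 2.00000); divide by 8.00000 → v1 = (1.00000, 0.75000, 0.25000)
Kv1 = (2.00000, 5.75000, 5.25000); divide by 5.75000 → v2 = (0.34783, 1.00000, 0.91304)
Requested entry of v2: 42/46 = 0.9130

0.9130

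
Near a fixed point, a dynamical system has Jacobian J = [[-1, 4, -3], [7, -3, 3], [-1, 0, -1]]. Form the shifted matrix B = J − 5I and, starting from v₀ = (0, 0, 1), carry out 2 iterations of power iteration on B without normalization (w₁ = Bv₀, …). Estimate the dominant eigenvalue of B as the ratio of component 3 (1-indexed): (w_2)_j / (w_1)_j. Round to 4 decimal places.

-6.5000

B = J − 5I has rows (-6, 4, -3); (7, -8, 3); (-1, 0, -6)
w1 = Bv₀ = (-3, 3, -6)
w2 = Bw1 = (48, -63, 39)
Ratio: 39/-6 = -6.5000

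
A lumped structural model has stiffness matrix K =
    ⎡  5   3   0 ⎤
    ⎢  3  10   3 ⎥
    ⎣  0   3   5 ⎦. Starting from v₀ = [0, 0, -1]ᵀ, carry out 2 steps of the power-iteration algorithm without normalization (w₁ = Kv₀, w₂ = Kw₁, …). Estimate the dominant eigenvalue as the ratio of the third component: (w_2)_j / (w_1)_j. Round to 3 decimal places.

6.800

w1 = Kv₀ = (5·0 + 3·0 + 0·(-1); 3·0 + 10·0 + 3·(-1); 0·0 + 3·0 + 5·(-1)) = (0, -3, -5)
w2 = Kw1 = (5·0 + 3·(-3) + 0·(-5); 3·0 + 10·(-3) + 3·(-5); 0·0 + 3·(-3) + 5·(-5)) = (-9, -45, -34)
Ratio at component: -34 / -5 = 6.800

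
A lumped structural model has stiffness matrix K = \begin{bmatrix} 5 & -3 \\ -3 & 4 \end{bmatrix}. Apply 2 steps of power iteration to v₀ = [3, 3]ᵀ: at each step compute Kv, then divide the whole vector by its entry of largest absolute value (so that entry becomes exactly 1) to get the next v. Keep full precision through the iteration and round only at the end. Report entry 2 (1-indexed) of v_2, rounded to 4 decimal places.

-0.2857

Kv0 = (6.00000, 3.00000); divide by 6.00000 → v1 = (1.00000, 0.50000)
Kv1 = (3.50000, -1.00000); divide by 3.50000 → v2 = (1.00000, -0.28571)
Requested entry of v2: -6/21 = -0.2857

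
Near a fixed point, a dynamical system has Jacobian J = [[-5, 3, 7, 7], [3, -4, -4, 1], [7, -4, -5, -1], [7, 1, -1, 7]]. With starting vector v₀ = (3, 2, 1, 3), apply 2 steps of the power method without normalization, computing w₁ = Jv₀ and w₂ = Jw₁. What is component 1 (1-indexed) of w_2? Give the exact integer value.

w1 = Jv₀ = (19, 0, 5, 43)
w2 = Jw1 = (241, 80, 65, 429)
The requested component of w2 is 241.

241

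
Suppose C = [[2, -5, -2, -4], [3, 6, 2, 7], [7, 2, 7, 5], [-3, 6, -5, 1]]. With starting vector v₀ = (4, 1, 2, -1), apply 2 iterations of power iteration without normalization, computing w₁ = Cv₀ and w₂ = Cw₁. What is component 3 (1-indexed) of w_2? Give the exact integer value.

239

w1 = Cv₀ = (2·4 + (-5)·1 + (-2)·2 + (-4)·(-1); 3·4 + 6·1 + 2·2 + 7·(-1); 7·4 + 2·1 + 7·2 + 5·(-1); (-3)·4 + 6·1 + (-5)·2 + 1·(-1)) = (3, 15, 39, -17)
w2 = Cw1 = (2·3 + (-5)·15 + (-2)·39 + (-4)·(-17); 3·3 + 6·15 + 2·39 + 7·(-17); 7·3 + 2·15 + 7·39 + 5·(-17); (-3)·3 + 6·15 + (-5)·39 + 1·(-17)) = (-79, 58, 239, -131)
The requested component of w2 is 239.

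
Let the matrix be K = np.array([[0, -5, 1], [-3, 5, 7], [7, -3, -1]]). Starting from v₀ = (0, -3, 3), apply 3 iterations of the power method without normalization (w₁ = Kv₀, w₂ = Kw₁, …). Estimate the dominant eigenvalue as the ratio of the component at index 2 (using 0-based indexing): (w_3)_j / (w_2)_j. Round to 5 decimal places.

w1 = Kv₀ = (18, 6, 6)
w2 = Kw1 = (-24, 18, 102)
w3 = Kw2 = (12, 876, -324)
Ratio at component: -324 / 102 = -3.17647

-3.17647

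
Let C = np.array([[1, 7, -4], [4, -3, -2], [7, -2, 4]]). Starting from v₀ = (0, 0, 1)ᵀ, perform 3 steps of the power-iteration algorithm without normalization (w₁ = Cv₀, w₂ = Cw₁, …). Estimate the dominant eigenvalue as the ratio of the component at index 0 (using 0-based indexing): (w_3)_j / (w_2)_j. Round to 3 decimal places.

λ ≈ 3.765

w1 = Cv₀ = (-4, -2, 4)
w2 = Cw1 = (-34, -18, -8)
w3 = Cw2 = (-128, -66, -234)
Ratio at component: -128 / -34 = 3.765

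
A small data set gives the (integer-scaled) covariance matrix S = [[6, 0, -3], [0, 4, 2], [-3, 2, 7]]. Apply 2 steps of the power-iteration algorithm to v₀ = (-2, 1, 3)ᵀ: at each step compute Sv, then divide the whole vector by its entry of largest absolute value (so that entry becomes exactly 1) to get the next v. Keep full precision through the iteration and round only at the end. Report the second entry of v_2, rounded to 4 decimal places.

Sv0 = (-21.00000, 10.00000, 29.00000); divide by 29.00000 → v1 = (-0.72414, 0.34483, 1.00000)
Sv1 = (-7.34483, 3.37931, 9.86207); divide by 9.86207 → v2 = (-0.74476, 0.34266, 1.00000)
Requested entry of v2: 98/286 = 0.3427

0.3427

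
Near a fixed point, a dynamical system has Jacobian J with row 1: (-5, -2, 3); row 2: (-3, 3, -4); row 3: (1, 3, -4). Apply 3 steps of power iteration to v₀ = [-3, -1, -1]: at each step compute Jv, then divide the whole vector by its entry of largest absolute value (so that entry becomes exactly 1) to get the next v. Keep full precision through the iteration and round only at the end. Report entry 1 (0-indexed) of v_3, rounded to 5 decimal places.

0.10559

Jv0 = (14.000000, 10.000000, -2.000000); divide by 14.000000 → v1 = (1.000000, 0.714286, -0.142857)
Jv1 = (-6.857143, -0.285714, 3.714286); divide by -6.857143 → v2 = (1.000000, 0.041667, -0.541667)
Jv2 = (-6.708333, -0.708333, 3.291667); divide by -6.708333 → v3 = (1.000000, 0.105590, -0.490683)
Requested entry of v3: 68/644 = 0.10559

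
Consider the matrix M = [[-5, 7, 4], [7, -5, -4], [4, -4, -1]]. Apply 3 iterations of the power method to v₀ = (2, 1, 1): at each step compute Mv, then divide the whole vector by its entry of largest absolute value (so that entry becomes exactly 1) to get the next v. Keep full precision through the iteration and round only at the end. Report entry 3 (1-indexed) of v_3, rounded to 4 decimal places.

0.5904

Mv0 = (1.00000, 5.00000, 3.00000); divide by 5.00000 → v1 = (0.20000, 1.00000, 0.60000)
Mv1 = (8.40000, -6.00000, -3.80000); divide by 8.40000 → v2 = (1.00000, -0.71429, -0.45238)
Mv2 = (-11.80952, 12.38095, 7.30952); divide by 12.38095 → v3 = (-0.95385, 1.00000, 0.59038)
Requested entry of v3: 307/520 = 0.5904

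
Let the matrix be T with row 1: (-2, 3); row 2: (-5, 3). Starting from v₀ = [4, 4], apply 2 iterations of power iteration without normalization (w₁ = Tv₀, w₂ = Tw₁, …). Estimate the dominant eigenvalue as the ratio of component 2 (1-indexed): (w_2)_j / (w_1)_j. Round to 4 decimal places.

w1 = Tv₀ = ((-2)·4 + 3·4; (-5)·4 + 3·4) = (4, -8)
w2 = Tw1 = ((-2)·4 + 3·(-8); (-5)·4 + 3·(-8)) = (-32, -44)
Ratio at component: -44 / -8 = 5.5000

λ ≈ 5.5000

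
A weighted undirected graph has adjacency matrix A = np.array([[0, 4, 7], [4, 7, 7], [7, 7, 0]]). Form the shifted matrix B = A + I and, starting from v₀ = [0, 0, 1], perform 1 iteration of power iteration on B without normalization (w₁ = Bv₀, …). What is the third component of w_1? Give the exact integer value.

B = A + I has rows (1, 4, 7); (4, 8, 7); (7, 7, 1)
w1 = Bv₀ = (7, 7, 1)
Requested component of w1: 1

1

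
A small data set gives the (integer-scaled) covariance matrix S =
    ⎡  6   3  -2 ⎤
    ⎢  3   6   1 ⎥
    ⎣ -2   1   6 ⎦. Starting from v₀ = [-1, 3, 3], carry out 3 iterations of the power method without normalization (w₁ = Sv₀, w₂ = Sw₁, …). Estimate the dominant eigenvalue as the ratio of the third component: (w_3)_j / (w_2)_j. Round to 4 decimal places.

6.8765

w1 = Sv₀ = (6·(-1) + 3·3 + (-2)·3; 3·(-1) + 6·3 + 1·3; (-2)·(-1) + 1·3 + 6·3) = (-3, 18, 23)
w2 = Sw1 = (6·(-3) + 3·18 + (-2)·23; 3·(-3) + 6·18 + 1·23; (-2)·(-3) + 1·18 + 6·23) = (-10, 122, 162)
w3 = Sw2 = (-18, 864, 1114)
Ratio at component: 1114 / 162 = 6.8765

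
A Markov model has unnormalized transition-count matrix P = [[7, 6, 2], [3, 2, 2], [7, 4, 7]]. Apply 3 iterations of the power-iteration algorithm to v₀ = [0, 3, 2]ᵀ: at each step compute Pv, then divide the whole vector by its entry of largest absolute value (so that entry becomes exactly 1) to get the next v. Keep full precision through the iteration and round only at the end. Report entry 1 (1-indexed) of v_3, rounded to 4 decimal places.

Pv0 = (22.00000, 10.00000, 26.00000); divide by 26.00000 → v1 = (0.84615, 0.38462, 1.00000)
Pv1 = (10.23077, 5.30769, 14.46154); divide by 14.46154 → v2 = (0.70745, 0.36702, 1.00000)
Pv2 = (9.15426, 4.85638, 13.42021); divide by 13.42021 → v3 = (0.68212, 0.36187, 1.00000)
Requested entry of v3: 3442/5046 = 0.6821

0.6821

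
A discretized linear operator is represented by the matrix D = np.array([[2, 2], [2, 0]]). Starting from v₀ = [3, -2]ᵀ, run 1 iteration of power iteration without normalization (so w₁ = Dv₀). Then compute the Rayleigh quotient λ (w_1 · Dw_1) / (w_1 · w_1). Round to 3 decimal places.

1.400

w1 = Dv₀ = (2·3 + 2·(-2); 2·3 + 0·(-2)) = (2, 6)
Dw1 = (16, 4)
w1·Dw1 = 2·16 + 6·4 = 56; w1·w1 = 2·2 + 6·6 = 40
λ ≈ 56/40 = 1.400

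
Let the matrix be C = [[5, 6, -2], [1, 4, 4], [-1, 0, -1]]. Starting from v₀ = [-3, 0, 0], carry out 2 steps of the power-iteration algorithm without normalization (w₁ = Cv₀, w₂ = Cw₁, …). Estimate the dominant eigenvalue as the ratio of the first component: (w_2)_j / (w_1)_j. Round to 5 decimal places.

λ ≈ 6.60000

w1 = Cv₀ = (5·(-3) + 6·0 + (-2)·0; 1·(-3) + 4·0 + 4·0; (-1)·(-3) + 0·0 + (-1)·0) = (-15, -3, 3)
w2 = Cw1 = (5·(-15) + 6·(-3) + (-2)·3; 1·(-15) + 4·(-3) + 4·3; (-1)·(-15) + 0·(-3) + (-1)·3) = (-99, -15, 12)
Ratio at component: -99 / -15 = 6.60000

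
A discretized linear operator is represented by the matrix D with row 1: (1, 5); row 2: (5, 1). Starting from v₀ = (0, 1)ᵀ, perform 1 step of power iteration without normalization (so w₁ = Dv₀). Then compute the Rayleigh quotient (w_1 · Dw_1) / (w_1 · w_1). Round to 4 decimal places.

w1 = Dv₀ = (1·0 + 5·1; 5·0 + 1·1) = (5, 1)
Dw1 = (10, 26)
w1·Dw1 = 5·10 + 1·26 = 76; w1·w1 = 5·5 + 1·1 = 26
λ ≈ 76/26 = 2.9231

λ ≈ 2.9231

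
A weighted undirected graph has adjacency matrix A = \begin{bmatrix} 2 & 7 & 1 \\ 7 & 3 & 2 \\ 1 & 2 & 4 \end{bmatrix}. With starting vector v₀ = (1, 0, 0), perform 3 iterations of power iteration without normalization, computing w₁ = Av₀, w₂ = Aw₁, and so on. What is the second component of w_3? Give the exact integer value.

529

w1 = Av₀ = (2·1 + 7·0 + 1·0; 7·1 + 3·0 + 2·0; 1·1 + 2·0 + 4·0) = (2, 7, 1)
w2 = Aw1 = (2·2 + 7·7 + 1·1; 7·2 + 3·7 + 2·1; 1·2 + 2·7 + 4·1) = (54, 37, 20)
w3 = Aw2 = (387, 529, 208)
The requested component of w3 is 529.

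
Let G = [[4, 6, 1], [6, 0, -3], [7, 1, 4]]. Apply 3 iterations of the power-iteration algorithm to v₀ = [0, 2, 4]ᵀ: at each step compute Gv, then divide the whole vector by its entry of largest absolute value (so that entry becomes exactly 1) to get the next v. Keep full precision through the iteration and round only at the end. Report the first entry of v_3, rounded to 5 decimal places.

0.58000

Gv0 = (16.000000, -12.000000, 18.000000); divide by 18.000000 → v1 = (0.888889, -0.666667, 1.000000)
Gv1 = (0.555556, 2.333333, 9.555556); divide by 9.555556 → v2 = (0.058140, 0.244186, 1.000000)
Gv2 = (2.697674, -2.651163, 4.651163); divide by 4.651163 → v3 = (0.580000, -0.570000, 1.000000)
Requested entry of v3: 464/800 = 0.58000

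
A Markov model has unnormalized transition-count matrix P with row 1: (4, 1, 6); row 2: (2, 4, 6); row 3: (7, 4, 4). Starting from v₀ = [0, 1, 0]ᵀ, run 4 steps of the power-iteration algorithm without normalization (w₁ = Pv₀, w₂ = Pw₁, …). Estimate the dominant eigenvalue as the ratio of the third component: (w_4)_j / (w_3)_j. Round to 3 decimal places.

w1 = Pv₀ = (4·0 + 1·1 + 6·0; 2·0 + 4·1 + 6·0; 7·0 + 4·1 + 4·0) = (1, 4, 4)
w2 = Pw1 = (4·1 + 1·4 + 6·4; 2·1 + 4·4 + 6·4; 7·1 + 4·4 + 4·4) = (32, 42, 39)
w3 = Pw2 = (404, 466, 548)
w4 = Pw3 = (5370, 5960, 6884)
Ratio at component: 6884 / 548 = 12.562

12.562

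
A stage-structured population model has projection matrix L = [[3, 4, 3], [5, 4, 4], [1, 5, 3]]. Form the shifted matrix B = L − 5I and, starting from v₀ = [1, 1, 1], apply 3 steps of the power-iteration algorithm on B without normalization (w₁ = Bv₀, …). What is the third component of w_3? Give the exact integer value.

125

B = L − 5I has rows (-2, 4, 3); (5, -1, 4); (1, 5, -2)
w1 = Bv₀ = ((-2)·1 + 4·1 + 3·1; 5·1 + (-1)·1 + 4·1; 1·1 + 5·1 + (-2)·1) = (5, 8, 4)
w2 = Bw1 = ((-2)·5 + 4·8 + 3·4; 5·5 + (-1)·8 + 4·4; 1·5 + 5·8 + (-2)·4) = (34, 33, 37)
w3 = Bw2 = (175, 285, 125)
Requested component of w3: 125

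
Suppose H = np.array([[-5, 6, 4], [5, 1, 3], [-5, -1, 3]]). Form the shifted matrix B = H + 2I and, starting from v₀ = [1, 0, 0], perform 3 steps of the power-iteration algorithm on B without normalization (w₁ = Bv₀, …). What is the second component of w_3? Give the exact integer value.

B = H + 2I has rows (-3, 6, 4); (5, 3, 3); (-5, -1, 5)
w1 = Bv₀ = (-3, 5, -5)
w2 = Bw1 = (19, -15, -15)
w3 = Bw2 = (-207, 5, -155)
Requested component of w3: 5

5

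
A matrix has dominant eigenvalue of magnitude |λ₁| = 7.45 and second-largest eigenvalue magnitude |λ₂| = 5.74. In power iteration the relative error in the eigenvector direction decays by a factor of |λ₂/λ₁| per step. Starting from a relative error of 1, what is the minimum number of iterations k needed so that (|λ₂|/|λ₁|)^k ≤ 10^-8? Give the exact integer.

|λ₂/λ₁| = 5.74/7.45 = 0.77047
Need k ≥ ln(10^-8) / ln(0.77047) = -18.4207 / -0.2608 ≈ 70.644
Smallest integer k satisfying the bound: 71

71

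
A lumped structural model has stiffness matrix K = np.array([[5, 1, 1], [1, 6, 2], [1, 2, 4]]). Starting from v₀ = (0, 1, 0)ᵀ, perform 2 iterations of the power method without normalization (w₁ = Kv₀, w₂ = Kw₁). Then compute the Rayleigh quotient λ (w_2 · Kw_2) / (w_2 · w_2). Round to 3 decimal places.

w1 = Kv₀ = (5·0 + 1·1 + 1·0; 1·0 + 6·1 + 2·0; 1·0 + 2·1 + 4·0) = (1, 6, 2)
w2 = Kw1 = (5·1 + 1·6 + 1·2; 1·1 + 6·6 + 2·2; 1·1 + 2·6 + 4·2) = (13, 41, 21)
Kw2 = (127, 301, 179)
w2·Kw2 = 13·127 + 41·301 + 21·179 = 17751; w2·w2 = 13·13 + 41·41 + 21·21 = 2291
λ ≈ 17751/2291 = 7.748

7.748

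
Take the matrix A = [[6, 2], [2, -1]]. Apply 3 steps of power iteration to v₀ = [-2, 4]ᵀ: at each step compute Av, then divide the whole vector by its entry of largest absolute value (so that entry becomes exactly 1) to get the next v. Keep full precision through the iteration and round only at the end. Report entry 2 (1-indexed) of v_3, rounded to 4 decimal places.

0.3333

Av0 = (-4.00000, -8.00000); divide by -8.00000 → v1 = (0.50000, 1.00000)
Av1 = (5.00000, 0.00000); divide by 5.00000 → v2 = (1.00000, 0.00000)
Av2 = (6.00000, 2.00000); divide by 6.00000 → v3 = (1.00000, 0.33333)
Requested entry of v3: -80/-240 = 0.3333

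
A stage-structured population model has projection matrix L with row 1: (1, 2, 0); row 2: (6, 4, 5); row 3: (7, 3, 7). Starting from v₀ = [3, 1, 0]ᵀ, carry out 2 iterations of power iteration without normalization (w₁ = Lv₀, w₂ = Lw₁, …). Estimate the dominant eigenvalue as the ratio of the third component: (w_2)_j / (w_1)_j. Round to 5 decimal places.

11.20833

w1 = Lv₀ = (1·3 + 2·1 + 0·0; 6·3 + 4·1 + 5·0; 7·3 + 3·1 + 7·0) = (5, 22, 24)
w2 = Lw1 = (1·5 + 2·22 + 0·24; 6·5 + 4·22 + 5·24; 7·5 + 3·22 + 7·24) = (49, 238, 269)
Ratio at component: 269 / 24 = 11.20833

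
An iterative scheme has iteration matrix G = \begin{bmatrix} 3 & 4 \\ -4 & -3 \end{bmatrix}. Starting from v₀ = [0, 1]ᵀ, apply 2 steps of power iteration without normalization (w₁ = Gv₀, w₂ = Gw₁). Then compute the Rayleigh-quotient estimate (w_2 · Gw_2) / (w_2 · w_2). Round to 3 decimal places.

w1 = Gv₀ = (3·0 + 4·1; (-4)·0 + (-3)·1) = (4, -3)
w2 = Gw1 = (3·4 + 4·(-3); (-4)·4 + (-3)·(-3)) = (0, -7)
Gw2 = (-28, 21)
w2·Gw2 = 0·(-28) + (-7)·21 = -147; w2·w2 = 0·0 + (-7)·(-7) = 49
λ ≈ -147/49 = -3.000

λ ≈ -3.000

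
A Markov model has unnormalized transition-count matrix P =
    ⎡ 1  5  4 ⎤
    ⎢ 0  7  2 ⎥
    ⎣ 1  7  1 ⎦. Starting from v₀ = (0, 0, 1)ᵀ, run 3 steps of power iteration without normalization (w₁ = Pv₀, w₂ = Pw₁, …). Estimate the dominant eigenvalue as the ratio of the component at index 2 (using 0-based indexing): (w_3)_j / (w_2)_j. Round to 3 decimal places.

w1 = Pv₀ = (4, 2, 1)
w2 = Pw1 = (18, 16, 19)
w3 = Pw2 = (174, 150, 149)
Ratio at component: 149 / 19 = 7.842

7.842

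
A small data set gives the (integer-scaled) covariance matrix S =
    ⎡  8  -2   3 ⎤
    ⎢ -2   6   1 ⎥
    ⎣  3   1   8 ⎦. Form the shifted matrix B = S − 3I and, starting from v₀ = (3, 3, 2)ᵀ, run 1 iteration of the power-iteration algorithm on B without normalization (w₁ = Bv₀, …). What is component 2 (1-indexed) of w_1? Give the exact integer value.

5

B = S − 3I has rows (5, -2, 3); (-2, 3, 1); (3, 1, 5)
w1 = Bv₀ = (5·3 + (-2)·3 + 3·2; (-2)·3 + 3·3 + 1·2; 3·3 + 1·3 + 5·2) = (15, 5, 22)
Requested component of w1: 5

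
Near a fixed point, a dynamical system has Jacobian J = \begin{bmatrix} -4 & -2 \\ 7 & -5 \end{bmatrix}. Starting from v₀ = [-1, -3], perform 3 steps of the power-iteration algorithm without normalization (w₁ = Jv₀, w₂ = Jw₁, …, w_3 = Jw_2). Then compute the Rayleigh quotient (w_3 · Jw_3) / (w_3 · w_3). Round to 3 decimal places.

-6.302

w1 = Jv₀ = (10, 8)
w2 = Jw1 = (-56, 30)
w3 = Jw2 = (164, -542)
Jw3 = (428, 3858)
w3·Jw3 = 164·428 + (-542)·3858 = -2020844; w3·w3 = 164·164 + (-542)·(-542) = 320660
λ ≈ -2020844/320660 = -6.302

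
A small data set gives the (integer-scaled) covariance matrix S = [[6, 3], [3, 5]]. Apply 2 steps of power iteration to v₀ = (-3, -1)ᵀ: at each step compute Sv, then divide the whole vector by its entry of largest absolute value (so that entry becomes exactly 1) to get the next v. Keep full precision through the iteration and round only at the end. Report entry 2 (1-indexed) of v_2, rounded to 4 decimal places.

Sv0 = (-21.00000, -14.00000); divide by -21.00000 → v1 = (1.00000, 0.66667)
Sv1 = (8.00000, 6.33333); divide by 8.00000 → v2 = (1.00000, 0.79167)
Requested entry of v2: -133/-168 = 0.7917

0.7917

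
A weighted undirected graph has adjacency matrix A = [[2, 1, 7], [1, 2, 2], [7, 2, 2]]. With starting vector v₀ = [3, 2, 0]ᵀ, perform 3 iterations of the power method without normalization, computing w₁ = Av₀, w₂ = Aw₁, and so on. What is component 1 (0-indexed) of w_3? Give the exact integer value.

582

w1 = Av₀ = (2·3 + 1·2 + 7·0; 1·3 + 2·2 + 2·0; 7·3 + 2·2 + 2·0) = (8, 7, 25)
w2 = Aw1 = (2·8 + 1·7 + 7·25; 1·8 + 2·7 + 2·25; 7·8 + 2·7 + 2·25) = (198, 72, 120)
w3 = Aw2 = (1308, 582, 1770)
The requested component of w3 is 582.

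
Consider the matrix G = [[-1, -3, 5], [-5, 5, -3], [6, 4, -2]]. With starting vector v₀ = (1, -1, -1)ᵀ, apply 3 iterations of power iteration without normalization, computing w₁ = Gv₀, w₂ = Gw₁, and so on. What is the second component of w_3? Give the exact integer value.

-218

w1 = Gv₀ = ((-1)·1 + (-3)·(-1) + 5·(-1); (-5)·1 + 5·(-1) + (-3)·(-1); 6·1 + 4·(-1) + (-2)·(-1)) = (-3, -7, 4)
w2 = Gw1 = ((-1)·(-3) + (-3)·(-7) + 5·4; (-5)·(-3) + 5·(-7) + (-3)·4; 6·(-3) + 4·(-7) + (-2)·4) = (44, -32, -54)
w3 = Gw2 = (-218, -218, 244)
The requested component of w3 is -218.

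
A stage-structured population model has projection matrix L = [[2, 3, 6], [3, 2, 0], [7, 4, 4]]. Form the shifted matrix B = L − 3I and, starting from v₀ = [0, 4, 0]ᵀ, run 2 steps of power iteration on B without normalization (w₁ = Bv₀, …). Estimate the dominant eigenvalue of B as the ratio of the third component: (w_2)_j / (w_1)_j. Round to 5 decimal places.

B = L − 3I has rows (-1, 3, 6); (3, -1, 0); (7, 4, 1)
w1 = Bv₀ = (12, -4, 16)
w2 = Bw1 = (72, 40, 84)
Ratio: 84/16 = 5.25000

μ ≈ 5.25000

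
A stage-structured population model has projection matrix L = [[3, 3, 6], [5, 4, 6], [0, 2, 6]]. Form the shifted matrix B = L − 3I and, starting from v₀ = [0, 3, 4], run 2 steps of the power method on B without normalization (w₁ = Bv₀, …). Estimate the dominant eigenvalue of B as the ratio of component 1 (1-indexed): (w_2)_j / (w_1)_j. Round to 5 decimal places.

μ ≈ 5.72727

B = L − 3I has rows (0, 3, 6); (5, 1, 6); (0, 2, 3)
w1 = Bv₀ = (0·0 + 3·3 + 6·4; 5·0 + 1·3 + 6·4; 0·0 + 2·3 + 3·4) = (33, 27, 18)
w2 = Bw1 = (0·33 + 3·27 + 6·18; 5·33 + 1·27 + 6·18; 0·33 + 2·27 + 3·18) = (189, 300, 108)
Ratio: 189/33 = 5.72727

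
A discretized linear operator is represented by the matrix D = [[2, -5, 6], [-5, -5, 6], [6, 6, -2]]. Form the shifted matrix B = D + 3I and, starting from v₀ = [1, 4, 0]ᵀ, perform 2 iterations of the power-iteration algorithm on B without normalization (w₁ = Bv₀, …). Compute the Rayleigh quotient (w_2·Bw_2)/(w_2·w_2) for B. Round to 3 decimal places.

-9.605

B = D + 3I has rows (5, -5, 6); (-5, -2, 6); (6, 6, 1)
w1 = Bv₀ = (-15, -13, 30)
w2 = Bw1 = (170, 281, -138)
Bw2 = (-1383, -2240, 2568)
w2·Bw2 = -1218934; w2·w2 = 126905; μ ≈ -1218934/126905 = -9.605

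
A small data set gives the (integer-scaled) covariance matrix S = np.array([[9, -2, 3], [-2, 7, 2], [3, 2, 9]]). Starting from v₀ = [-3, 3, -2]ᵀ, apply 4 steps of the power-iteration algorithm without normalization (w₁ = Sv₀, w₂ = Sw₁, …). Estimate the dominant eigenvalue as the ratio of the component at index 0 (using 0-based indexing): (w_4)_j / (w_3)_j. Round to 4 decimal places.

w1 = Sv₀ = (-39, 23, -21)
w2 = Sw1 = (-460, 197, -260)
w3 = Sw2 = (-5314, 1779, -3326)
w4 = Sw3 = (-61362, 16429, -42318)
Ratio at component: -61362 / -5314 = 11.5472

11.5472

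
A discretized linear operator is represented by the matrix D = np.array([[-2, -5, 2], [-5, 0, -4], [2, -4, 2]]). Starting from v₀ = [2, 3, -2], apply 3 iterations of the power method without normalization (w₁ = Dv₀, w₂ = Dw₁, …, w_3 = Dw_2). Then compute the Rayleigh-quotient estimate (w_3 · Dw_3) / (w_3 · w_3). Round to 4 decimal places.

λ ≈ 2.1321

w1 = Dv₀ = ((-2)·2 + (-5)·3 + 2·(-2); (-5)·2 + 0·3 + (-4)·(-2); 2·2 + (-4)·3 + 2·(-2)) = (-23, -2, -12)
w2 = Dw1 = ((-2)·(-23) + (-5)·(-2) + 2·(-12); (-5)·(-23) + 0·(-2) + (-4)·(-12); 2·(-23) + (-4)·(-2) + 2·(-12)) = (32, 163, -62)
w3 = Dw2 = (-1003, 88, -712)
Dw3 = (142, 7863, -3782)
w3·Dw3 = (-1003)·142 + 88·7863 + (-712)·(-3782) = 3242302; w3·w3 = (-1003)·(-1003) + 88·88 + (-712)·(-712) = 1520697
λ ≈ 3242302/1520697 = 2.1321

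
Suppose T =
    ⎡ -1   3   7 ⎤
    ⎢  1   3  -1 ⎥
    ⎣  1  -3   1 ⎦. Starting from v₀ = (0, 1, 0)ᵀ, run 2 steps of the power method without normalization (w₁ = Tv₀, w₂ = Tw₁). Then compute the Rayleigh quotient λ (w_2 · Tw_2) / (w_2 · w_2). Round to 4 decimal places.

w1 = Tv₀ = ((-1)·0 + 3·1 + 7·0; 1·0 + 3·1 + (-1)·0; 1·0 + (-3)·1 + 1·0) = (3, 3, -3)
w2 = Tw1 = ((-1)·3 + 3·3 + 7·(-3); 1·3 + 3·3 + (-1)·(-3); 1·3 + (-3)·3 + 1·(-3)) = (-15, 15, -9)
Tw2 = (-3, 39, -69)
w2·Tw2 = (-15)·(-3) + 15·39 + (-9)·(-69) = 1251; w2·w2 = (-15)·(-15) + 15·15 + (-9)·(-9) = 531
λ ≈ 1251/531 = 2.3559

λ ≈ 2.3559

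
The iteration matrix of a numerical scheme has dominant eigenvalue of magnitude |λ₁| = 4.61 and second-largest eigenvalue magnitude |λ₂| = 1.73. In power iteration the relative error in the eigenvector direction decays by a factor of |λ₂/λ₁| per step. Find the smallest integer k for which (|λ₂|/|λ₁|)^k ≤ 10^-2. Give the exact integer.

|λ₂/λ₁| = 1.73/4.61 = 0.37527
Need k ≥ ln(10^-2) / ln(0.37527) = -4.6052 / -0.9801 ≈ 4.699
Smallest integer k satisfying the bound: 5

5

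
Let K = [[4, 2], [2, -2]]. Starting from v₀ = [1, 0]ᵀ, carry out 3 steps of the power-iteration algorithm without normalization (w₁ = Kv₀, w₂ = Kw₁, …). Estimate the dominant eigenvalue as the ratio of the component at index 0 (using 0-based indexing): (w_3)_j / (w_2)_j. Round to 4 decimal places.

w1 = Kv₀ = (4, 2)
w2 = Kw1 = (20, 4)
w3 = Kw2 = (88, 32)
Ratio at component: 88 / 20 = 4.4000

4.4000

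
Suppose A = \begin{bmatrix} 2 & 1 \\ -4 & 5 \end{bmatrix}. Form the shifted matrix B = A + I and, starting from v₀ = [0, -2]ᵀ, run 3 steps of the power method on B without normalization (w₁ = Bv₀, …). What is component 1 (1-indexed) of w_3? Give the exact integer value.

B = A + I has rows (3, 1); (-4, 6)
w1 = Bv₀ = (3·0 + 1·(-2); (-4)·0 + 6·(-2)) = (-2, -12)
w2 = Bw1 = (3·(-2) + 1·(-12); (-4)·(-2) + 6·(-12)) = (-18, -64)
w3 = Bw2 = (-118, -312)
Requested component of w3: -118

-118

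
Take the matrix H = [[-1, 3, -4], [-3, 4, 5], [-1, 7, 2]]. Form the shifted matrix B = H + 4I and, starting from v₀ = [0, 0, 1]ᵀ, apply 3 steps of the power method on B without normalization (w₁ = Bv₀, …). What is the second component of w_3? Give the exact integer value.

1094

B = H + 4I has rows (3, 3, -4); (-3, 8, 5); (-1, 7, 6)
w1 = Bv₀ = (3·0 + 3·0 + (-4)·1; (-3)·0 + 8·0 + 5·1; (-1)·0 + 7·0 + 6·1) = (-4, 5, 6)
w2 = Bw1 = (3·(-4) + 3·5 + (-4)·6; (-3)·(-4) + 8·5 + 5·6; (-1)·(-4) + 7·5 + 6·6) = (-21, 82, 75)
w3 = Bw2 = (-117, 1094, 1045)
Requested component of w3: 1094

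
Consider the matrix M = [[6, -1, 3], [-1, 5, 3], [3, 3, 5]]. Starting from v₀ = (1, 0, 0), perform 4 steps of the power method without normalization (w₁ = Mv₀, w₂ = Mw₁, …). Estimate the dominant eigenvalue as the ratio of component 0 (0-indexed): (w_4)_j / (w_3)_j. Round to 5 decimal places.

λ ≈ 8.20652

w1 = Mv₀ = (6·1 + (-1)·0 + 3·0; (-1)·1 + 5·0 + 3·0; 3·1 + 3·0 + 5·0) = (6, -1, 3)
w2 = Mw1 = (6·6 + (-1)·(-1) + 3·3; (-1)·6 + 5·(-1) + 3·3; 3·6 + 3·(-1) + 5·3) = (46, -2, 30)
w3 = Mw2 = (368, 34, 282)
w4 = Mw3 = (3020, 648, 2616)
Ratio at component: 3020 / 368 = 8.20652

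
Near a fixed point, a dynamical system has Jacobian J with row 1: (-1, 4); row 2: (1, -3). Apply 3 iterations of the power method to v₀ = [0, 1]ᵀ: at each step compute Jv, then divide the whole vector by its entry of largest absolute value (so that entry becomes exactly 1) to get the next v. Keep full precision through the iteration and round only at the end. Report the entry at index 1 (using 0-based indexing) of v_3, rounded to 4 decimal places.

Jv0 = (4.00000, -3.00000); divide by 4.00000 → v1 = (1.00000, -0.75000)
Jv1 = (-4.00000, 3.25000); divide by -4.00000 → v2 = (1.00000, -0.81250)
Jv2 = (-4.25000, 3.43750); divide by -4.25000 → v3 = (1.00000, -0.80882)
Requested entry of v3: -55/68 = -0.8088

-0.8088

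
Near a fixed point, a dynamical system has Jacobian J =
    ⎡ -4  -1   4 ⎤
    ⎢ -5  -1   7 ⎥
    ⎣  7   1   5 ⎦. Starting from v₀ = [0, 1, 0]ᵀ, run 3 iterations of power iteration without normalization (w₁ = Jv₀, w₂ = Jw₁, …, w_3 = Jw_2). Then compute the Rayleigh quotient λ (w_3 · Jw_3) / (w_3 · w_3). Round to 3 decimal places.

λ ≈ -8.106

w1 = Jv₀ = ((-4)·0 + (-1)·1 + 4·0; (-5)·0 + (-1)·1 + 7·0; 7·0 + 1·1 + 5·0) = (-1, -1, 1)
w2 = Jw1 = ((-4)·(-1) + (-1)·(-1) + 4·1; (-5)·(-1) + (-1)·(-1) + 7·1; 7·(-1) + 1·(-1) + 5·1) = (9, 13, -3)
w3 = Jw2 = (-61, -79, 61)
Jw3 = (567, 811, -201)
w3·Jw3 = (-61)·567 + (-79)·811 + 61·(-201) = -110917; w3·w3 = (-61)·(-61) + (-79)·(-79) + 61·61 = 13683
λ ≈ -110917/13683 = -8.106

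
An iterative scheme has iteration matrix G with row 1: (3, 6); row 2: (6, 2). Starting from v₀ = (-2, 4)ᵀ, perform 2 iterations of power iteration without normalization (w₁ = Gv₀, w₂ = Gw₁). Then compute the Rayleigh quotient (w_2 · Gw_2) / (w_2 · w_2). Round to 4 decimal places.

w1 = Gv₀ = (3·(-2) + 6·4; 6·(-2) + 2·4) = (18, -4)
w2 = Gw1 = (3·18 + 6·(-4); 6·18 + 2·(-4)) = (30, 100)
Gw2 = (690, 380)
w2·Gw2 = 30·690 + 100·380 = 58700; w2·w2 = 30·30 + 100·100 = 10900
λ ≈ 58700/10900 = 5.3853

λ ≈ 5.3853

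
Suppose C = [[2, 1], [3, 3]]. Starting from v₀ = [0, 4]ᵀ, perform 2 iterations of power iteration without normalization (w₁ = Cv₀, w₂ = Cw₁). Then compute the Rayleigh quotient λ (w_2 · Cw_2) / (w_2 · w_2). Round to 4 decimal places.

4.2722

w1 = Cv₀ = (4, 12)
w2 = Cw1 = (20, 48)
Cw2 = (88, 204)
w2·Cw2 = 20·88 + 48·204 = 11552; w2·w2 = 20·20 + 48·48 = 2704
λ ≈ 11552/2704 = 4.2722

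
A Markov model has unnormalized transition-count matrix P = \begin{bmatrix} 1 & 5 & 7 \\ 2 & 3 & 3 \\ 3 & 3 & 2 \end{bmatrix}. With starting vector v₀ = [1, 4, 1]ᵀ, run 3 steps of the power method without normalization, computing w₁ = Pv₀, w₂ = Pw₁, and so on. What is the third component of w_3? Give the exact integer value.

1508

w1 = Pv₀ = (28, 17, 17)
w2 = Pw1 = (232, 158, 169)
w3 = Pw2 = (2205, 1445, 1508)
The requested component of w3 is 1508.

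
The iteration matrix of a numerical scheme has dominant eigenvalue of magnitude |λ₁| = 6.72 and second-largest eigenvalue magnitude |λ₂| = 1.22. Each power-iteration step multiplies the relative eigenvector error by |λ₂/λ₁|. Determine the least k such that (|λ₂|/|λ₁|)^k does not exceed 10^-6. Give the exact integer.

9

|λ₂/λ₁| = 1.22/6.72 = 0.18155
Need k ≥ ln(10^-6) / ln(0.18155) = -13.8155 / -1.7062 ≈ 8.097
Smallest integer k satisfying the bound: 9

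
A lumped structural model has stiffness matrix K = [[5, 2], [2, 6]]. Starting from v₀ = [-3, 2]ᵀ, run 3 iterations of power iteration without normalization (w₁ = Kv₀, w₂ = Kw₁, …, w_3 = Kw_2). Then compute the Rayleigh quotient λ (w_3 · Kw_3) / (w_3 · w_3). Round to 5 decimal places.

λ ≈ 5.04289

w1 = Kv₀ = (-11, 6)
w2 = Kw1 = (-43, 14)
w3 = Kw2 = (-187, -2)
Kw3 = (-939, -386)
w3·Kw3 = (-187)·(-939) + (-2)·(-386) = 176365; w3·w3 = (-187)·(-187) + (-2)·(-2) = 34973
λ ≈ 176365/34973 = 5.04289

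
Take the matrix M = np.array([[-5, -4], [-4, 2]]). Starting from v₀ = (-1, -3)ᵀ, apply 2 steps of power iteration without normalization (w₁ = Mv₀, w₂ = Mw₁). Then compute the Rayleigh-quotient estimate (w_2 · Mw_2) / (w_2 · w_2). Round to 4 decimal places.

-5.7256

w1 = Mv₀ = (17, -2)
w2 = Mw1 = (-77, -72)
Mw2 = (673, 164)
w2·Mw2 = (-77)·673 + (-72)·164 = -63629; w2·w2 = (-77)·(-77) + (-72)·(-72) = 11113
λ ≈ -63629/11113 = -5.7256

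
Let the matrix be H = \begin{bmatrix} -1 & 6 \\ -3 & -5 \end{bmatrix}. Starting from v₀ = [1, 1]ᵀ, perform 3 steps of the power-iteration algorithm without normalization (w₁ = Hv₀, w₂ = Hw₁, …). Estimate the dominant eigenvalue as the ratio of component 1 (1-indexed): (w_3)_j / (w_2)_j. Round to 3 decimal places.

λ ≈ -3.830

w1 = Hv₀ = (5, -8)
w2 = Hw1 = (-53, 25)
w3 = Hw2 = (203, 34)
Ratio at component: 203 / -53 = -3.830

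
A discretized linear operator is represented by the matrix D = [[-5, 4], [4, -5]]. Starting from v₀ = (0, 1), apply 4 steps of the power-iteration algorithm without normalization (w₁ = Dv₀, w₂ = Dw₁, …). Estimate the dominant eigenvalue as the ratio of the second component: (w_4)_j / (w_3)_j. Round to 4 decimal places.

w1 = Dv₀ = ((-5)·0 + 4·1; 4·0 + (-5)·1) = (4, -5)
w2 = Dw1 = ((-5)·4 + 4·(-5); 4·4 + (-5)·(-5)) = (-40, 41)
w3 = Dw2 = (364, -365)
w4 = Dw3 = (-3280, 3281)
Ratio at component: 3281 / -365 = -8.9890

λ ≈ -8.9890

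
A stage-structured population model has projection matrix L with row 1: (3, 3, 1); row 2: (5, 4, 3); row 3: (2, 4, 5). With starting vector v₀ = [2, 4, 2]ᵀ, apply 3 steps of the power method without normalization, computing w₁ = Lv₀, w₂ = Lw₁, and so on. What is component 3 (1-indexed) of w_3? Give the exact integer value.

3234

w1 = Lv₀ = (3·2 + 3·4 + 1·2; 5·2 + 4·4 + 3·2; 2·2 + 4·4 + 5·2) = (20, 32, 30)
w2 = Lw1 = (3·20 + 3·32 + 1·30; 5·20 + 4·32 + 3·30; 2·20 + 4·32 + 5·30) = (186, 318, 318)
w3 = Lw2 = (1830, 3156, 3234)
The requested component of w3 is 3234.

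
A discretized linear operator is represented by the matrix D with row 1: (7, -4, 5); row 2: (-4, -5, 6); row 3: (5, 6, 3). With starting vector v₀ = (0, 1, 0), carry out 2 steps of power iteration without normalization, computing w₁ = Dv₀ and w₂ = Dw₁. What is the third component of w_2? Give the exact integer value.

-32

w1 = Dv₀ = (-4, -5, 6)
w2 = Dw1 = (22, 77, -32)
The requested component of w2 is -32.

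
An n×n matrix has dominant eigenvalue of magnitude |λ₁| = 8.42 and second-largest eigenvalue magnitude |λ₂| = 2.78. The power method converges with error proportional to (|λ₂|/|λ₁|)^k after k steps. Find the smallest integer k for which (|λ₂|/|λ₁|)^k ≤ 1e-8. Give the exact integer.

17

|λ₂/λ₁| = 2.78/8.42 = 0.33017
Need k ≥ ln(1e-8) / ln(0.33017) = -18.4207 / -1.1082 ≈ 16.623
Smallest integer k satisfying the bound: 17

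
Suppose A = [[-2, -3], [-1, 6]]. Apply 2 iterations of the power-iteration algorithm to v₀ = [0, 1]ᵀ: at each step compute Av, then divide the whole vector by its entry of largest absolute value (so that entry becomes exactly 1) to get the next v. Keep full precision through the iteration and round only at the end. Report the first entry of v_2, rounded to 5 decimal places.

-0.30769

Av0 = (-3.000000, 6.000000); divide by 6.000000 → v1 = (-0.500000, 1.000000)
Av1 = (-2.000000, 6.500000); divide by 6.500000 → v2 = (-0.307692, 1.000000)
Requested entry of v2: -12/39 = -0.30769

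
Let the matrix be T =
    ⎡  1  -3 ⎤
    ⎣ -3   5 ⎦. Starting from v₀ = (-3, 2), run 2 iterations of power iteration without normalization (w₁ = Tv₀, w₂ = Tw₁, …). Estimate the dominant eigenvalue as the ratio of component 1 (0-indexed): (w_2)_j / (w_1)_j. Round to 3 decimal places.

w1 = Tv₀ = (1·(-3) + (-3)·2; (-3)·(-3) + 5·2) = (-9, 19)
w2 = Tw1 = (1·(-9) + (-3)·19; (-3)·(-9) + 5·19) = (-66, 122)
Ratio at component: 122 / 19 = 6.421

λ ≈ 6.421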